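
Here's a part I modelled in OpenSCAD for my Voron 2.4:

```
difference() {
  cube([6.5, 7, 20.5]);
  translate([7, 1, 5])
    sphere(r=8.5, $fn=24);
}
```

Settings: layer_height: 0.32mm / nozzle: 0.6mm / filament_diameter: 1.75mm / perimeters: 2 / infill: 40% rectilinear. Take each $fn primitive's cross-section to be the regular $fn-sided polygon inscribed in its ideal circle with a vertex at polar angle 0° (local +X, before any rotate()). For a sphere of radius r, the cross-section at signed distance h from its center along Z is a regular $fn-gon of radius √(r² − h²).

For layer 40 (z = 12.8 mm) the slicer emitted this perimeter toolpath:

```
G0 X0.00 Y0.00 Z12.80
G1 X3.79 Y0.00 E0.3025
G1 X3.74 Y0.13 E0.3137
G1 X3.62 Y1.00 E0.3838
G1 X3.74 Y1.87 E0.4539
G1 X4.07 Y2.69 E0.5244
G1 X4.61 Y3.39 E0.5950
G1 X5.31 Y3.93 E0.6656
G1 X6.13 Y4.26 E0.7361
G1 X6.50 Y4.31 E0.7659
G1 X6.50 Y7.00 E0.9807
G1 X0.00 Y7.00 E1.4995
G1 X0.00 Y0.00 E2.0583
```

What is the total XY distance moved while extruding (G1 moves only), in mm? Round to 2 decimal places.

25.79 mm

Sum the Euclidean lengths of each G1 segment: total = 25.79 mm.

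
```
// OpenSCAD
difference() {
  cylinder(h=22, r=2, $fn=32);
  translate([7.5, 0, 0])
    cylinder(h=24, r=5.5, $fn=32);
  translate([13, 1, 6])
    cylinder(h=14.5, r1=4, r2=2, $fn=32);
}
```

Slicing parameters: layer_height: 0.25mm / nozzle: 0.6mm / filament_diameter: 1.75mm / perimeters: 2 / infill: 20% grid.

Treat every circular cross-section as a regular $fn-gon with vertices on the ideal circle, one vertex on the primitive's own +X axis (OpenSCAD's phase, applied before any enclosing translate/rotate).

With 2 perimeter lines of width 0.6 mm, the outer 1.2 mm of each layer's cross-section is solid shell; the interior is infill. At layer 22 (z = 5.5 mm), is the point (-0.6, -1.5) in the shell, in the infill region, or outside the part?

At z = 5.5 mm: the cylinder: section is a regular 32-gon, circumradius r=2; the cylinder at (7.5, 0): section is a regular 32-gon, circumradius r=5.5; the cone at (13, 1) is absent (z outside [6, 20.5]); Taking the first minus the rest: starting from the r=2 cylinder, the r=5.5 cylinder at (7.5, 0) misses the remaining region (no effect) — 1 connected region. Overall, the cross-section is a single solid region. The nearest boundary edge runs (-0.39, -1.96)→(-0.77, -1.85); distance from the point to it = 0.38 mm. The point is inside the cross-section, 0.38 mm from the nearest boundary — within the 1.2 mm shell band (2 × 0.6).

shell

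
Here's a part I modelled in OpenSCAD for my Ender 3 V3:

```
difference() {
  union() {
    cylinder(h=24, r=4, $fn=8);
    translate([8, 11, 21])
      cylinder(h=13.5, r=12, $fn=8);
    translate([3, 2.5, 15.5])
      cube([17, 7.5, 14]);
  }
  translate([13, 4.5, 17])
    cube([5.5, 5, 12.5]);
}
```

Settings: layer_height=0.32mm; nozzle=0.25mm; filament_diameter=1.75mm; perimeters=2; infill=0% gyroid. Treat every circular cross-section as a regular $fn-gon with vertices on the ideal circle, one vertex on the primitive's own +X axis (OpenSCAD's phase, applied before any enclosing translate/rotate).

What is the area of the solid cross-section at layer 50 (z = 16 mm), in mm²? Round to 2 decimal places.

172.75 mm²

At z = 16 mm: the r=4 cylinder contributes a regular 8-gon of circumradius 4 (area = (8/2)·4.000²·sin(360°/8) = 45.25 mm²); the cylinder at (8, 11) is not intersected at this z (z outside [21, 34.5]); the 17×7.5 cube at (3, 2.5) contributes its full rectangle (area 127.50 mm²); Merging all regions: the 2 present regions are separate (no shared area or edge), so areas and boundary lengths simply add and each stays a separate island — area = 172.75 mm²; the cube at (13, 4.5) is absent (z outside [17, 29.5]); Taking the first minus the rest: none of the subtracted shapes is present at this height, so that combined region is unchanged — area = 172.75 mm². Overall, the cross-section has 2 separate islands. Net area = 172.75 mm².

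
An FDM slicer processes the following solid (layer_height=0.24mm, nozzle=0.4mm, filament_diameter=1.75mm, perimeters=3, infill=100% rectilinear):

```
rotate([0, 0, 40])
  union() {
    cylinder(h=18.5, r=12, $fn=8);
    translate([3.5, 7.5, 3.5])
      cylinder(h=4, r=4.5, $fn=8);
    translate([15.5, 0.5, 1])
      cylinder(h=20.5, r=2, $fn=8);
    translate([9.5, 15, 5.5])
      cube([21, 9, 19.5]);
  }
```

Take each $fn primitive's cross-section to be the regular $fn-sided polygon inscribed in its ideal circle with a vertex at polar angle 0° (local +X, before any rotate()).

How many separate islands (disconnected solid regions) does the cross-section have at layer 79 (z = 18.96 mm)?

2

At z = 18.96 mm: the cylinder is not intersected at this z (z outside [0, 18.5]); the cylinder at (3.5, 7.5) does not reach this height (z outside [3.5, 7.5]); the cylinder at (15.5, 0.5): section is a regular 8-gon, circumradius r=2; the 21×9 cube at (9.5, 15) contributes its full rectangle; Taking the union: the 2 present regions are separate (no shared area or edge), so areas and boundary lengths simply add and each stays a separate island — 2 connected regions; (rotated 40° about Z; rotation is an isometry so areas/perimeters/island counts are preserved). Overall, the cross-section has 2 separate islands. Island count = 2.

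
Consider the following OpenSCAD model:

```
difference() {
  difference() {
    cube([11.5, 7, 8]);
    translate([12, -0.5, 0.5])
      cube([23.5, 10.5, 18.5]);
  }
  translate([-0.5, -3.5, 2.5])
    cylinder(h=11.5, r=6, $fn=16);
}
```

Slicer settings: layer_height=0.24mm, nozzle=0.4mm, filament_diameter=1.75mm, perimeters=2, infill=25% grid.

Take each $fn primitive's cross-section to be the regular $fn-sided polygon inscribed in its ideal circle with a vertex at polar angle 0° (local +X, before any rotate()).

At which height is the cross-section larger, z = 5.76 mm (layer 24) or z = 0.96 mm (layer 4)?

layer 4 (z = 0.96 mm)

Layer 24 (z = 5.76): the 11.5×7 cube contributes its full rectangle (area 80.50 mm²); the cube at (12, -0.5) is present — its section is the full 23.5×10.5 rectangle (area 246.75 mm²); Taking the first minus the rest: starting from the 11.5×7 cube (80.50 mm²), the 23.5×10.5 cube at (12, -0.5) misses the remaining region (no effect) — area = 80.50 mm²; the cylinder at (-0.5, -3.5): section is a regular 16-gon, circumradius r=6 (area = (16/2)·6.000²·sin(360°/16) = 110.21 mm²); Taking the first minus the rest: starting from the result so far (80.50 mm²), the r=6 cylinder at (-0.5, -3.5) partially overlaps it — only the 6.89 mm² overlap (of its 110.21 mm²) is removed, clipping the outline — area = 73.61 mm². So its area = 73.61 mm². Layer 4 (z = 0.96): the cube (footprint 11.5×7) is included at this height (area 80.50 mm²); the 23.5×10.5 cube at (12, -0.5) contributes its full rectangle (area 246.75 mm²); After the difference (first − rest): starting from the 11.5×7 cube (80.50 mm²), the 23.5×10.5 cube at (12, -0.5) misses the remaining region (no effect) — area = 80.50 mm²; the cylinder at (-0.5, -3.5) is not intersected at this z (z outside [2.5, 14]); After the difference (first − rest): none of the subtracted shapes is present at this height, so the result so far is unchanged — area = 80.50 mm². So its area = 80.50 mm². Layer 4 is larger (80.50 vs 73.61 mm²).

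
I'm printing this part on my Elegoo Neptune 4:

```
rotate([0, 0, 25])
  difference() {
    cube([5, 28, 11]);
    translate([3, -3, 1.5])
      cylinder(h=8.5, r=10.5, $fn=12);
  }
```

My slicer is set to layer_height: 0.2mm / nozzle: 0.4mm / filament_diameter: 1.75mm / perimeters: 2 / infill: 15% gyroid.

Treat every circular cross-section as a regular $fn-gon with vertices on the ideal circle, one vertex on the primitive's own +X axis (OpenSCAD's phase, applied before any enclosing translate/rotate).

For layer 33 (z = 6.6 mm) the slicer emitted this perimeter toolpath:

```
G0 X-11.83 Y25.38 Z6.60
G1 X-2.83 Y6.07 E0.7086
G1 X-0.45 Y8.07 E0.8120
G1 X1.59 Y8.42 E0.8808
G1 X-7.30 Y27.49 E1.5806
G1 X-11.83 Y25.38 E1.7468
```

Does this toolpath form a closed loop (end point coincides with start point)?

yes

Start point (G0): (-11.83, 25.38). End point (last G1): the path returns to the start — closed.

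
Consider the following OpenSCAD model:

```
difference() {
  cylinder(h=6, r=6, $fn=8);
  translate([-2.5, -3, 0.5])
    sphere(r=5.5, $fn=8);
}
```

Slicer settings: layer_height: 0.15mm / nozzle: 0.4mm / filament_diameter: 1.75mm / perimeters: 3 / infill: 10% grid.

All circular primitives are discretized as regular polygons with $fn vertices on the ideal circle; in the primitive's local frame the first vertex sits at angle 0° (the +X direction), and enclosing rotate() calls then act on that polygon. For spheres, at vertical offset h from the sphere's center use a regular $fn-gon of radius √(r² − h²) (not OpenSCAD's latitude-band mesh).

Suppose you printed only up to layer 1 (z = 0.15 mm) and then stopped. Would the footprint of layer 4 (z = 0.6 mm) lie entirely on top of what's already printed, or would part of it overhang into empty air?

Compare the two slices. At z = 0.15: the r=6 cylinder gives a regular 8-gon of circumradius 6 (constant along its height) (area = (8/2)·6.000²·sin(360°/8) = 101.82 mm²); the r=5.5 sphere at (-2.5, -3) contributes a regular 8-gon of circumradius √(5.5²−0.35²) = 5.489 (area = (8/2)·5.489²·sin(360°/8) = 85.21 mm²); Taking the first minus the rest: starting from the r=6 cylinder (101.82 mm²), the r=5.5 sphere at (-2.5, -3) partially overlaps it — only the 51.50 mm² overlap (of its 85.21 mm²) is removed, clipping the outline — area = 50.32 mm². At z = 0.6: the r=6 cylinder gives a regular 8-gon of circumradius 6 (constant along its height) (area = (8/2)·6.000²·sin(360°/8) = 101.82 mm²); the r=5.5 sphere at (-2.5, -3) contributes a regular 8-gon of circumradius √(5.5²−0.1²) = 5.499 (area = (8/2)·5.499²·sin(360°/8) = 85.53 mm²); After the difference (first − rest): starting from the r=6 cylinder (101.82 mm²), the r=5.5 sphere at (-2.5, -3) partially overlaps it — only the 51.64 mm² overlap (of its 85.53 mm²) is removed, clipping the outline — area = 50.19 mm². Checking containment: the cross-section at z = 0.6 is a subset of the cross-section at z = 0.15.

entirely on top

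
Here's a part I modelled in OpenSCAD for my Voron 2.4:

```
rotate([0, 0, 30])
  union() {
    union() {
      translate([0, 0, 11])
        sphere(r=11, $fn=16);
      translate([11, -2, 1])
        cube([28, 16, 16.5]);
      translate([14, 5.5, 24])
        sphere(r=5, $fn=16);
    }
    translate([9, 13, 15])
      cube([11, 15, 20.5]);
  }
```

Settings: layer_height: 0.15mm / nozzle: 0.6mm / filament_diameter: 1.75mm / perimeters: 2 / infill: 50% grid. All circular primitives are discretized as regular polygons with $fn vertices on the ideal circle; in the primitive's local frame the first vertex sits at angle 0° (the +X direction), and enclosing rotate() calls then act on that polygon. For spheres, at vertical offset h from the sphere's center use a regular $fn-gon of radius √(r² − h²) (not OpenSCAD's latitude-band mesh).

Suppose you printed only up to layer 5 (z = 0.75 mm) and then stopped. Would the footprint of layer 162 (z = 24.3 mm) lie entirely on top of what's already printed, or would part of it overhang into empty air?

part overhangs

Compare the two slices. At z = 0.75: the r=11 sphere contributes a regular 16-gon of circumradius √(11²−10.25²) = 3.992 (area = (16/2)·3.992²·sin(360°/16) = 48.79 mm²); the cube at (11, -2) is not intersected at this z (z outside [1, 17.5]); the sphere at (14, 5.5) does not reach this height (|z−center|=23.250 > r=5); Combining (union): only the r=11 sphere is present, so the union is just that shape — area = 48.79 mm²; the cube at (9, 13) does not reach this height (z outside [15, 35.5]); Combining (union): only the result so far is present, so the union is just that shape — area = 48.79 mm²; (whole slice rotated 30° about Z — lengths, areas and connectivity unchanged). At z = 24.3: the sphere does not reach this height (|z−center|=13.300 > r=11); the cube at (11, -2) does not reach this height (z outside [1, 17.5]); the r=5 sphere at (14, 5.5) contributes a regular 16-gon of circumradius √(5²−0.3²) = 4.991 (area = (16/2)·4.991²·sin(360°/16) = 76.26 mm²); Merging all regions: only the r=5 sphere at (14, 5.5) is present, so the union is just that shape — area = 76.26 mm²; the 11×15 cube at (9, 13) contributes its full rectangle (area 165.00 mm²); Merging all regions: the 2 present regions are separate (no shared area or edge), so areas and boundary lengths simply add and each stays a separate island — area = 241.26 mm²; (rotated 30° about Z; rotation is an isometry so areas/perimeters/island counts are preserved). Checking containment: at z = 24.3 the cross-section extends beyond the z = 0.75 cross-section by about 241.26 mm².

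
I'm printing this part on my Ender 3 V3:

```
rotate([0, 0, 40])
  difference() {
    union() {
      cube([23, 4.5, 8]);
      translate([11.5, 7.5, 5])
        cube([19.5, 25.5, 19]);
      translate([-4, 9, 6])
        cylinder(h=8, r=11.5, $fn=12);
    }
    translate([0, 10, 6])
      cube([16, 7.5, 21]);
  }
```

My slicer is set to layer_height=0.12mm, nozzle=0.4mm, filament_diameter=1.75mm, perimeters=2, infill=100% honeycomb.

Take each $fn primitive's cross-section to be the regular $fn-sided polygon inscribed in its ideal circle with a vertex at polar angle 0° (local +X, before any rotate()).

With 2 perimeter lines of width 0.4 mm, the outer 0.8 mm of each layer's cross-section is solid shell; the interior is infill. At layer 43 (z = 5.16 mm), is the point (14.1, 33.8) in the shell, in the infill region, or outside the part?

outside

At z = 5.16 mm: the cube (footprint 23×4.5) is included at this height; the cube at (11.5, 7.5) (footprint 19.5×25.5) is included at this height; the cylinder at (-4, 9) does not reach this height (z outside [6, 14]); Combining (union): the 2 present regions are separate (no shared area or edge), so areas and boundary lengths simply add and each stays a separate island — 2 connected regions; the cube at (0, 10) is absent (z outside [6, 27]); After the difference (first − rest): none of the subtracted shapes is present at this height, so the result so far is unchanged — 2 connected regions; (rotated 40° about Z; rotation is an isometry so areas/perimeters/island counts are preserved). Overall, the cross-section has 2 separate islands. Undo the 40° rotation: the query point maps to (32.527, 16.829) in the un-rotated model frame. The nearest boundary edge runs (31.00, 33.00)→(31.00, 7.50); distance from the point to it = 1.53 mm. The point is not inside any of the regions above, so it lies outside the cross-section (1.53 mm from the nearest boundary).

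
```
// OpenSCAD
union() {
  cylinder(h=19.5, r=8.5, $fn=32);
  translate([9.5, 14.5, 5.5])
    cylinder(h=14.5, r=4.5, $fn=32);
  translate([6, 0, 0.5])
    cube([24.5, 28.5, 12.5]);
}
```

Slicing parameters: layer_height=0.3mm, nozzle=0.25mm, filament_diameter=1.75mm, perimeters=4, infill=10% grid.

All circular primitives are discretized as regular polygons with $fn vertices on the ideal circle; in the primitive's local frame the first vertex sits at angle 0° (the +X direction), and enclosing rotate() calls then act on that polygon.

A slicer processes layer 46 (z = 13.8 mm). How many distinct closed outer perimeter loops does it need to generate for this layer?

At z = 13.8 mm: the r=8.5 cylinder gives a regular 32-gon of circumradius 8.5 (constant along its height); the r=4.5 cylinder at (9.5, 14.5) contributes a regular 32-gon of circumradius 4.5; the cube at (6, 0) does not reach this height (z outside [0.5, 13]); Combining (union): the 2 present regions are separate (no shared area or edge), so areas and boundary lengths simply add and each stays a separate island — 2 connected regions. The result has 2 disconnected regions.

2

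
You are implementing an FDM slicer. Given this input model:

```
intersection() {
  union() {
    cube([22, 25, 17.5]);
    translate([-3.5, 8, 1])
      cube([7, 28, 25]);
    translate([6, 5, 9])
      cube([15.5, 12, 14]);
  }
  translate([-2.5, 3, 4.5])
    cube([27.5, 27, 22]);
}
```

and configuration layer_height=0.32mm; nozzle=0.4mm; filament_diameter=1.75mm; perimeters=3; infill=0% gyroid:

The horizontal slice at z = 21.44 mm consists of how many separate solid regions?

2

At z = 21.44 mm: the cube does not reach this height (z outside [0, 17.5]); the cube at (-3.5, 8) is present — its section is the full 7×28 rectangle; the 15.5×12 cube at (6, 5) contributes its full rectangle; Merging all regions: the 2 present regions are separate (no shared area or edge), so areas and boundary lengths simply add and each stays a separate island — 2 connected regions; the cube at (-2.5, 3) (footprint 27.5×27) is included at this height; Keeping only the common overlap: the 27.5×27 cube at (-2.5, 3) partially overlaps the result so far; clipping to the common part keeps 318.00 mm² — 2 connected regions. The result has 2 disconnected regions.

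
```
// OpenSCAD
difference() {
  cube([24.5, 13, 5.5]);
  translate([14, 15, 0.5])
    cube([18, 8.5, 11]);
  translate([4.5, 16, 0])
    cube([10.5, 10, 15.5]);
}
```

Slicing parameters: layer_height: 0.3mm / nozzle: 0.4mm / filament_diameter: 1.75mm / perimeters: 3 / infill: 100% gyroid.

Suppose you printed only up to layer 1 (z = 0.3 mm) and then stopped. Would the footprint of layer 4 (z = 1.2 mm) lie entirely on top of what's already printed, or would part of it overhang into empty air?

Compare the two slices. At z = 0.3: the cube is present — its section is the full 24.5×13 rectangle (area 318.50 mm²); the cube at (14, 15) is absent (z outside [0.5, 11.5]); the cube at (4.5, 16) is present — its section is the full 10.5×10 rectangle (area 105.00 mm²); Taking the first minus the rest: starting from the 24.5×13 cube (318.50 mm²), the 10.5×10 cube at (4.5, 16) misses the remaining region (no effect) — area = 318.50 mm². At z = 1.2: the cube (footprint 24.5×13) is included at this height (area 318.50 mm²); the cube at (14, 15) is present — its section is the full 18×8.5 rectangle (area 153.00 mm²); the cube at (4.5, 16) (footprint 10.5×10) is included at this height (area 105.00 mm²); Taking the first minus the rest: starting from the 24.5×13 cube (318.50 mm²), the 18×8.5 cube at (14, 15) misses the remaining region (no effect); the 10.5×10 cube at (4.5, 16) misses the remaining region (no effect) — area = 318.50 mm². Checking containment: the cross-section at z = 1.2 is a subset of the cross-section at z = 0.3.

entirely on top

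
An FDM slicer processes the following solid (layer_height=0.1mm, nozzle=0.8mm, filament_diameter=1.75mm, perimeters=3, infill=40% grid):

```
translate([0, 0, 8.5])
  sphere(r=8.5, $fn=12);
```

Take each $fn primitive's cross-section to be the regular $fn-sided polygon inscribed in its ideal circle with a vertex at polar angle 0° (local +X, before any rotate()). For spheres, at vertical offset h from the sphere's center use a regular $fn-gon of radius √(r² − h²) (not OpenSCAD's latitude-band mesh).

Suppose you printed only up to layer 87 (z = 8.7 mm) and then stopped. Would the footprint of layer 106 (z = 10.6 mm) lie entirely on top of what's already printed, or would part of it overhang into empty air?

Compare the two slices. At z = 8.7: the sphere: section is a regular 12-gon, circumradius = √(r²−h²) = √(8.5²−0.2²) = 8.498 (area = (12/2)·8.498²·sin(360°/12) = 216.63 mm²). At z = 10.6: the r=8.5 sphere contributes a regular 12-gon of circumradius √(8.5²−2.1²) = 8.237 (area = (12/2)·8.237²·sin(360°/12) = 203.52 mm²). Checking containment: the cross-section at z = 10.6 is a subset of the cross-section at z = 8.7.

entirely on top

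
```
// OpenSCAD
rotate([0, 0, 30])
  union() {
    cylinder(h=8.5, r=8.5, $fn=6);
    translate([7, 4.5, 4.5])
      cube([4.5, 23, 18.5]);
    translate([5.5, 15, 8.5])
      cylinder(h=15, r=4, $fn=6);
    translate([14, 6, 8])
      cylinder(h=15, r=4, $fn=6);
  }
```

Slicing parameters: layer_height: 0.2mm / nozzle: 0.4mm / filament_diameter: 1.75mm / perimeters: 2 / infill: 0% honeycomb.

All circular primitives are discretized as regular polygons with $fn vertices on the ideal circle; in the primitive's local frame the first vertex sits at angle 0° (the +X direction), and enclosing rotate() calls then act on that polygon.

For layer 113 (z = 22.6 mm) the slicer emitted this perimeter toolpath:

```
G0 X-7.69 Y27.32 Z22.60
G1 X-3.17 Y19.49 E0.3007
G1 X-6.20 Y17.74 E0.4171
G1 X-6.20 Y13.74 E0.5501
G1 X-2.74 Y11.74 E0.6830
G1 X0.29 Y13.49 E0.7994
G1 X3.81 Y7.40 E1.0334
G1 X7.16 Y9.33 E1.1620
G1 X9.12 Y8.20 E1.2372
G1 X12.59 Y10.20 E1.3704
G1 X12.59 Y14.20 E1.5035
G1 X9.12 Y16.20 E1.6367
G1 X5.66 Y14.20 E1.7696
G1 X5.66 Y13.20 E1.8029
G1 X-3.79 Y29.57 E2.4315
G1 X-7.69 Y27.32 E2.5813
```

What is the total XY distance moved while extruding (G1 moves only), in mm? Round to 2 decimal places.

Sum the Euclidean lengths of each G1 segment: total = 77.61 mm.

77.61 mm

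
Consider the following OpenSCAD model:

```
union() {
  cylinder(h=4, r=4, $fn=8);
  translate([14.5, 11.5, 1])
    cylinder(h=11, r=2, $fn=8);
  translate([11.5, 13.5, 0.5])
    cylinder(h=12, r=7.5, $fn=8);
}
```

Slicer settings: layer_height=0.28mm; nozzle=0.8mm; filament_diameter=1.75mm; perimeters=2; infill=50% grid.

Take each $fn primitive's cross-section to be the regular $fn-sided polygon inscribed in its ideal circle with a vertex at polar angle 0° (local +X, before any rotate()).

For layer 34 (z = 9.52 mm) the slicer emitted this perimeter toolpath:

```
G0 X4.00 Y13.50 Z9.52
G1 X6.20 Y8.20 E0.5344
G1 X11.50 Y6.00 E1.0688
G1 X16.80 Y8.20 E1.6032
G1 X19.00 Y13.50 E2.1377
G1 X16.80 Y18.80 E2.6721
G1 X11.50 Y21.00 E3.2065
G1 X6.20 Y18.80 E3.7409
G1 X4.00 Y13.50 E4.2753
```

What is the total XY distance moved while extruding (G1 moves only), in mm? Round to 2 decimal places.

Sum the Euclidean lengths of each G1 segment: total = 45.91 mm.

45.91 mm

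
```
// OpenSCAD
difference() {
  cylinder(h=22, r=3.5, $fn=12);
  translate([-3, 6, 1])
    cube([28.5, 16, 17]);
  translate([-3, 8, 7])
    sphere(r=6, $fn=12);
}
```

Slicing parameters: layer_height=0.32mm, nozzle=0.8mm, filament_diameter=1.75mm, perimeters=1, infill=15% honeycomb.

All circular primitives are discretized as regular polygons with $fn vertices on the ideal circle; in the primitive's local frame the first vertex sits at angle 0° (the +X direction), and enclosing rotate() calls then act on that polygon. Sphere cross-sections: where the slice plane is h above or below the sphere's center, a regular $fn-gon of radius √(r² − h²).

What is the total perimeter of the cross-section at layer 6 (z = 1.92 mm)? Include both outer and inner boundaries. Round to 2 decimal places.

At z = 1.92 mm: the r=3.5 cylinder contributes a regular 12-gon of circumradius 3.5 (perimeter = 2·12·3.500·sin(180°/12) = 21.74 mm); the 28.5×16 cube at (-3, 6) contributes its full rectangle (perimeter 89.00 mm); the r=6 sphere at (-3, 8) contributes a regular 12-gon of circumradius √(6²−5.08²) = 3.193 (perimeter = 2·12·3.193·sin(180°/12) = 19.83 mm); After the difference (first − rest): starting from the r=3.5 cylinder, the 28.5×16 cube at (-3, 6) misses the remaining region (no effect); the r=6 sphere at (-3, 8) misses the remaining region (no effect) — boundary = 21.74 mm. Overall, the cross-section is a single solid region. Total boundary length (outer) = 21.74 mm.

21.74 mm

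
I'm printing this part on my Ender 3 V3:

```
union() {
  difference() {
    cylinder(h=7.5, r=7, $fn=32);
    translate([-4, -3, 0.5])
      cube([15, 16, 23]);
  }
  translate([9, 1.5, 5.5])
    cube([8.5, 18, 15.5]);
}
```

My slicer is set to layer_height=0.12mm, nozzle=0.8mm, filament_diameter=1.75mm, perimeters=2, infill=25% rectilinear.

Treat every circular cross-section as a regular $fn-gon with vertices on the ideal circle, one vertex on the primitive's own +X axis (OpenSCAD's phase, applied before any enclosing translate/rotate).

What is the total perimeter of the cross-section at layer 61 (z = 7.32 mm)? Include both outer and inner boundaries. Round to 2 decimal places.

At z = 7.32 mm: the cylinder: section is a regular 32-gon, circumradius r=7 (perimeter = 2·32·7.000·sin(180°/32) = 43.91 mm); the cube at (-4, -3) is present — its section is the full 15×16 rectangle (perimeter 62.00 mm); Taking the first minus the rest: starting from the r=7 cylinder, the 15×16 cube at (-4, -3) partially overlaps it — only the 96.81 mm² overlap (of its 240.00 mm²) is removed, clipping the outline — boundary = 44.59 mm; the cube at (9, 1.5) is present — its section is the full 8.5×18 rectangle (perimeter 53.00 mm); Merging all regions: the 2 present regions are separate (no shared area or edge), so areas and boundary lengths simply add and each stays a separate island — boundary = 97.59 mm. Overall, the cross-section has 2 separate islands. Total boundary length (outer) = 97.59 mm.

97.59 mm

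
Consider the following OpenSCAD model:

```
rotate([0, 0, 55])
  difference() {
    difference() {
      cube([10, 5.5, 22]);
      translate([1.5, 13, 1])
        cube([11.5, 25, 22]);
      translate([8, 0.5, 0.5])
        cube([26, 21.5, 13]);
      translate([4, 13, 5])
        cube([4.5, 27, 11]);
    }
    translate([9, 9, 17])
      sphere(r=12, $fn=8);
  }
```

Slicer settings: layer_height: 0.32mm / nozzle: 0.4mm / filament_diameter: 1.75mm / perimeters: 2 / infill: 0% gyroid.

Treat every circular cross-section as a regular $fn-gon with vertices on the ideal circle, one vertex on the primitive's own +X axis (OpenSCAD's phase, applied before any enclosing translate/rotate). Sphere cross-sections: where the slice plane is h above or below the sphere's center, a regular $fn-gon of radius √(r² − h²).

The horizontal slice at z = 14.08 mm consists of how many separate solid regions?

At z = 14.08 mm: the cube (footprint 10×5.5) is included at this height; the cube at (1.5, 13) is present — its section is the full 11.5×25 rectangle; the cube at (8, 0.5) is not intersected at this z (z outside [0.5, 13.5]); the cube at (4, 13) (footprint 4.5×27) is included at this height; Subtracting the remaining from the first: starting from the 10×5.5 cube, the 11.5×25 cube at (1.5, 13) misses the remaining region (no effect); the 4.5×27 cube at (4, 13) misses the remaining region (no effect) — 1 connected region; the sphere at (9, 9): section is a regular 8-gon, circumradius = √(r²−h²) = √(12²−2.92²) = 11.639; Subtracting the remaining from the first: starting from that combined region, the r=12 sphere at (9, 9) partially overlaps it — only the 52.98 mm² overlap (of its 383.18 mm²) is removed, clipping the outline — 1 connected region; (whole slice rotated 55° about Z — lengths, areas and connectivity unchanged). The result has 1 disconnected region.

1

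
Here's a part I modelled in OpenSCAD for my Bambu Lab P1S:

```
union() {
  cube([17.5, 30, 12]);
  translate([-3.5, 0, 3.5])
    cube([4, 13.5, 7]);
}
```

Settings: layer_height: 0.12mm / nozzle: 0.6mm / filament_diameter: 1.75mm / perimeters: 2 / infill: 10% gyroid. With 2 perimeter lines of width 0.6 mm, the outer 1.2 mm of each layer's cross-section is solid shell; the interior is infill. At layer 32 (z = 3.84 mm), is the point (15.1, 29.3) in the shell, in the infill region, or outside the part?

shell

At z = 3.84 mm: the cube (footprint 17.5×30) is included at this height; the cube at (-3.5, 0) (footprint 4×13.5) is included at this height; Taking the union: the regions partially overlap (shared area 6.75 mm²), so overlapping operands fuse into one piece — 1 connected region. Overall, the cross-section is a single solid region. The nearest boundary edge runs (0.00, 30.00)→(17.50, 30.00); distance from the point to it = 0.70 mm. The point is inside the cross-section, 0.70 mm from the nearest boundary — within the 1.2 mm shell band (2 × 0.6).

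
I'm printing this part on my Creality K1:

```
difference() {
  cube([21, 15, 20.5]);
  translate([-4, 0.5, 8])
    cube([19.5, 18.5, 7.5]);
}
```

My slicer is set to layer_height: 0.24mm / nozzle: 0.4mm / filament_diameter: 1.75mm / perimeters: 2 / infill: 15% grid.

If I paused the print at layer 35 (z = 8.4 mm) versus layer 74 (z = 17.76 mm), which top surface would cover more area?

layer 74 (z = 17.76 mm)

Layer 35 (z = 8.4): the 21×15 cube contributes its full rectangle (area 315.00 mm²); the cube at (-4, 0.5) is present — its section is the full 19.5×18.5 rectangle (area 360.75 mm²); After the difference (first − rest): starting from the 21×15 cube (315.00 mm²), the 19.5×18.5 cube at (-4, 0.5) partially overlaps it — only the 224.75 mm² overlap (of its 360.75 mm²) is removed, clipping the outline — area = 90.25 mm². So its area = 90.25 mm². Layer 74 (z = 17.76): the 21×15 cube contributes its full rectangle (area 315.00 mm²); the cube at (-4, 0.5) is not intersected at this z (z outside [8, 15.5]); Taking the first minus the rest: none of the subtracted shapes is present at this height, so the 21×15 cube is unchanged — area = 315.00 mm². So its area = 315.00 mm². Layer 74 is larger (315.00 vs 90.25 mm²).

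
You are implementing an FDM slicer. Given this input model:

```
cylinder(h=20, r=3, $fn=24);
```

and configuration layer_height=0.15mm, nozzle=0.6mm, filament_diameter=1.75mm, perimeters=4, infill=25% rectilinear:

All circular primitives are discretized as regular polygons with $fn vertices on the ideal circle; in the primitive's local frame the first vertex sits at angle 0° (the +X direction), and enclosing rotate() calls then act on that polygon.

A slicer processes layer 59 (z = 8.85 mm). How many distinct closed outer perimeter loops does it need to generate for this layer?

At z = 8.85 mm: the r=3 cylinder gives a regular 24-gon of circumradius 3 (constant along its height). The result has 1 disconnected region.

1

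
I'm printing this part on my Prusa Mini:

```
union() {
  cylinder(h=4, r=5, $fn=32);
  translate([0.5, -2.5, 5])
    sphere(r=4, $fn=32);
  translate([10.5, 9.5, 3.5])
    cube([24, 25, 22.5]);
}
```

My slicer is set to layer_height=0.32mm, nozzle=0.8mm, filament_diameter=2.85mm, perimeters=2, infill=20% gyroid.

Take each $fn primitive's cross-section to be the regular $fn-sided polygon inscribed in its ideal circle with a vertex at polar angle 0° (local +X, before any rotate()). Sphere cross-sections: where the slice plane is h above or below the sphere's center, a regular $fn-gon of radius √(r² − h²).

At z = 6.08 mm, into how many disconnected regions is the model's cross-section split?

2

At z = 6.08 mm: the cylinder is absent (z outside [0, 4]); the sphere at (0.5, -2.5): section is a regular 32-gon, circumradius = √(r²−h²) = √(4²−1.08²) = 3.851; the cube at (10.5, 9.5) (footprint 24×25) is included at this height; Combining (union): the 2 present regions are separate (no shared area or edge), so areas and boundary lengths simply add and each stays a separate island — 2 connected regions. The result has 2 disconnected regions.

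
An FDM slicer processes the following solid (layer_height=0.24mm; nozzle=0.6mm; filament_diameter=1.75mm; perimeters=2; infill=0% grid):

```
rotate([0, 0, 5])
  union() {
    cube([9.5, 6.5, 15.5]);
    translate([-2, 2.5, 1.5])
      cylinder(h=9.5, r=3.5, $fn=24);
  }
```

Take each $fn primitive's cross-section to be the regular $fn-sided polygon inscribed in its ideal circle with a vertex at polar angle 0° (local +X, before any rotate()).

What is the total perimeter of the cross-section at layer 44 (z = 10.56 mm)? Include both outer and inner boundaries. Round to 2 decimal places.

At z = 10.56 mm: the 9.5×6.5 cube contributes its full rectangle (perimeter 32.00 mm); the r=3.5 cylinder at (-2, 2.5) gives a regular 24-gon of circumradius 3.5 (constant along its height) (perimeter = 2·24·3.500·sin(180°/24) = 21.93 mm); Taking the union: the regions partially overlap (shared area 5.84 mm²), so the edge portions inside another operand are dropped and the merged outline is re-measured after clipping — boundary = 42.03 mm; (rotated 5° about Z; rotation is an isometry so areas/perimeters/island counts are preserved). Overall, the cross-section is a single solid region. Total boundary length (outer) = 42.03 mm.

42.03 mm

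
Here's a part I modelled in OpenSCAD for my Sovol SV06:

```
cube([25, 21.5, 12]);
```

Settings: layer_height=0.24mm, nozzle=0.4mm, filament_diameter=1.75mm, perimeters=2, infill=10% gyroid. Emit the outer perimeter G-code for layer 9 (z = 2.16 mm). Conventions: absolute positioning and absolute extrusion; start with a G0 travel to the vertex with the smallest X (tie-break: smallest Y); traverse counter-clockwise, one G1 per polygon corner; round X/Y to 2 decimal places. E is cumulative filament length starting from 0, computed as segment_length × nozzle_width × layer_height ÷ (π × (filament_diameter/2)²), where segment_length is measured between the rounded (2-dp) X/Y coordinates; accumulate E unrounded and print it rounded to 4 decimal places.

G0 X0.00 Y0.00 Z2.16
G1 X25.00 Y0.00 E0.9978
G1 X25.00 Y21.50 E1.8559
G1 X0.00 Y21.50 E2.8537
G1 X0.00 Y0.00 E3.7118

At z = 2.16 mm: the cube (footprint 25×21.5) is included at this height. The outline is a single polygon with 4 vertices. Extrusion per mm of travel: 0.4 × 0.24 / (π × 0.875²) = 0.039912. Accumulating E over each segment gives final E = 3.7118.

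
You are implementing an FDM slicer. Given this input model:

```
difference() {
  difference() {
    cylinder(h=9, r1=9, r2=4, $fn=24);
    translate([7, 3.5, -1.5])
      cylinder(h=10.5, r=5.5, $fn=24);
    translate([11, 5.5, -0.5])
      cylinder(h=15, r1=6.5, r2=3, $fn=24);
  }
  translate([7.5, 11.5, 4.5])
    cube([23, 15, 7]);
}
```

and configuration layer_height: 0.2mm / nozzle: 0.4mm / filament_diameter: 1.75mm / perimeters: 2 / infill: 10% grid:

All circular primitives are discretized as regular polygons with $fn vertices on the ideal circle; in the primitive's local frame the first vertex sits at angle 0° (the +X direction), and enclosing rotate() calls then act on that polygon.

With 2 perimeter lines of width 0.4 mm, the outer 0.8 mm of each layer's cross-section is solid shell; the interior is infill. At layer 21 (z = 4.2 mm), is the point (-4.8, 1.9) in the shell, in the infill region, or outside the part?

At z = 4.2 mm: the cone contributes a regular 24-gon of circumradius 6.667 (interpolated between r1=9 and r2=4 at t=0.467); the cylinder at (7, 3.5): section is a regular 24-gon, circumradius r=5.5; the cone at (11, 5.5) contributes a regular 24-gon of circumradius 5.403 (interpolated between r1=6.5 and r2=3 at t=0.313); Subtracting the remaining from the first: starting from the cone, the r=5.5 cylinder at (7, 3.5) partially overlaps it — only the 27.15 mm² overlap (of its 93.95 mm²) is removed, clipping the outline; the cone at (11, 5.5) misses the remaining region (no effect) — 1 connected region; the cube at (7.5, 11.5) is not intersected at this z (z outside [4.5, 11.5]); Taking the first minus the rest: none of the subtracted shapes is present at this height, so that combined region is unchanged — 1 connected region. Overall, the cross-section is a single solid region. The nearest boundary edge runs (-6.44, 1.73)→(-5.77, 3.33); distance from the point to it = 1.45 mm. The point is inside the cross-section and 1.45 mm from the nearest boundary — more than the 0.8 mm shell width (2 × 0.4), so it's in the infill interior.

infill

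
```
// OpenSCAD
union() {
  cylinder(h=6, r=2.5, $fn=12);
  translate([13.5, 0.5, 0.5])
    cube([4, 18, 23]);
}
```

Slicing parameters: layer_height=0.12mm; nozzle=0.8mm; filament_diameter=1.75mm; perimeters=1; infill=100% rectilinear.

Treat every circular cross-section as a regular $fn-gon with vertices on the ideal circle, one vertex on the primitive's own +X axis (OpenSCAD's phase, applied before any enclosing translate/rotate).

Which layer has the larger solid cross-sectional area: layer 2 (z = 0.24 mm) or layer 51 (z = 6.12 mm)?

Layer 2 (z = 0.24): the r=2.5 cylinder gives a regular 12-gon of circumradius 2.5 (constant along its height) (area = (12/2)·2.500²·sin(360°/12) = 18.75 mm²); the cube at (13.5, 0.5) is absent (z outside [0.5, 23.5]); Combining (union): only the r=2.5 cylinder is present, so the union is just that shape — area = 18.75 mm². So its area = 18.75 mm². Layer 51 (z = 6.12): the cylinder is absent (z outside [0, 6]); the cube at (13.5, 0.5) is present — its section is the full 4×18 rectangle (area 72.00 mm²); Combining (union): only the 4×18 cube at (13.5, 0.5) is present, so the union is just that shape — area = 72.00 mm². So its area = 72.00 mm². Layer 51 is larger (72.00 vs 18.75 mm²).

layer 51 (z = 6.12 mm)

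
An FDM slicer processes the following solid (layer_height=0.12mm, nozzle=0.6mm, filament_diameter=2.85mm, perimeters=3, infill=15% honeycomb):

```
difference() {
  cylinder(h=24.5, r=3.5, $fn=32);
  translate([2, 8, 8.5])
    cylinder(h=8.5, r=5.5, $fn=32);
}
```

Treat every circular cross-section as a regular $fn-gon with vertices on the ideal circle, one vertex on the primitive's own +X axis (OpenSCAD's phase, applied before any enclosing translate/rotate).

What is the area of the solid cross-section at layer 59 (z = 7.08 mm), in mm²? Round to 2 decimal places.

38.24 mm²

At z = 7.08 mm: the r=3.5 cylinder contributes a regular 32-gon of circumradius 3.5 (area = (32/2)·3.500²·sin(360°/32) = 38.24 mm²); the cylinder at (2, 8) is not intersected at this z (z outside [8.5, 17]); After the difference (first − rest): none of the subtracted shapes is present at this height, so the r=3.5 cylinder is unchanged — area = 38.24 mm². Overall, the cross-section is a single solid region. Net area = 38.24 mm².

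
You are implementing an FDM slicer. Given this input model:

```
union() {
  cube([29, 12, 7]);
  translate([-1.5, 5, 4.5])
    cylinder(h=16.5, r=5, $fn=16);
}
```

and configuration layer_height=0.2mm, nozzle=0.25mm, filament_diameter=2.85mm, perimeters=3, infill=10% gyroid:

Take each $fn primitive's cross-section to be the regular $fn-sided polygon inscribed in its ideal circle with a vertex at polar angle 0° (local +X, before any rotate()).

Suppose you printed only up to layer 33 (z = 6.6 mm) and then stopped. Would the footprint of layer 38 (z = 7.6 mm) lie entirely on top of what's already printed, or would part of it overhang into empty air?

Compare the two slices. At z = 6.6: the cube is present — its section is the full 29×12 rectangle (area 348.00 mm²); the r=5 cylinder at (-1.5, 5) gives a regular 16-gon of circumradius 5 (constant along its height) (area = (16/2)·5.000²·sin(360°/16) = 76.54 mm²); Taking the union: the regions partially overlap — summed areas 424.54 mm² minus the doubly-counted overlap 23.72 mm² gives 400.82 mm² — area = 400.82 mm². At z = 7.6: the cube is not intersected at this z (z outside [0, 7]); the r=5 cylinder at (-1.5, 5) contributes a regular 16-gon of circumradius 5 (area = (16/2)·5.000²·sin(360°/16) = 76.54 mm²); Combining (union): only the r=5 cylinder at (-1.5, 5) is present, so the union is just that shape — area = 76.54 mm². Checking containment: the cross-section at z = 7.6 is a subset of the cross-section at z = 6.6.

entirely on top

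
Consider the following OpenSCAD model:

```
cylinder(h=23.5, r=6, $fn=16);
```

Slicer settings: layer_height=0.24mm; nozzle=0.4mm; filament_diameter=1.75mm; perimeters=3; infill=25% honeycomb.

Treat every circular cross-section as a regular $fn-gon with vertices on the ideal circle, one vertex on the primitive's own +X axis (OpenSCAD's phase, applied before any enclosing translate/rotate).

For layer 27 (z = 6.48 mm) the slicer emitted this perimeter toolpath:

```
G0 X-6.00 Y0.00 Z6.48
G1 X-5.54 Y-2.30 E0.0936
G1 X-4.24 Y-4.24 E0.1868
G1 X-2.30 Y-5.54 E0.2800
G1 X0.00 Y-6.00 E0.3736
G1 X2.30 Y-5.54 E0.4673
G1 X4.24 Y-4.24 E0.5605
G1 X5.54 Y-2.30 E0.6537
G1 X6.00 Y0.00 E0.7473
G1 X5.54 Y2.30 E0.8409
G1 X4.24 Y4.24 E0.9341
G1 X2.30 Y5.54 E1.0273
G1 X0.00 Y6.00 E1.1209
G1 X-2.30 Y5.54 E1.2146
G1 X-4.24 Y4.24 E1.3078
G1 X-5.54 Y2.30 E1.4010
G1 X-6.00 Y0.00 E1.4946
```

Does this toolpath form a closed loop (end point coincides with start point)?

Start point (G0): (-6.00, 0.00). End point (last G1): the path returns to the start — closed.

yes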